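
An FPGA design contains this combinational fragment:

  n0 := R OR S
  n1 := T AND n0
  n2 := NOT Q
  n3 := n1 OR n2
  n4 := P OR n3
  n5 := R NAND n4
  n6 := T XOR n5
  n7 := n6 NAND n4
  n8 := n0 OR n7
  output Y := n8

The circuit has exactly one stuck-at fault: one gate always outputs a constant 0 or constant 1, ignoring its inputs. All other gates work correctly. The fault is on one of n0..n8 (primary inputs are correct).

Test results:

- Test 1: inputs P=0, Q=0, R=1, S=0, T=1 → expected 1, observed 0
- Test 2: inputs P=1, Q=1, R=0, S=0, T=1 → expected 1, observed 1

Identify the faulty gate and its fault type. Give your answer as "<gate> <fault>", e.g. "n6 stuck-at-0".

n0 stuck-at-0

Fault-free values for test 1 (P=0, Q=0, R=1, S=0, T=1): n0=1, n1=1, n2=1, n3=1, n4=1, n5=0, n6=1, n7=0, n8=1, giving Y=1. Observed 0.
Test 1: faults giving observed 0 are {n0 stuck-at-0, n8 stuck-at-0}.
Test 2 (P=1, Q=1, R=0, S=0, T=1): fault-free n0=0, n1=0, n2=0, n3=0, n4=1, n5=1, n6=0, n7=1, n8=1 → 1; observed 1. Eliminates n8 stuck-at-0.
Only n0 stuck-at-0 is consistent with every test.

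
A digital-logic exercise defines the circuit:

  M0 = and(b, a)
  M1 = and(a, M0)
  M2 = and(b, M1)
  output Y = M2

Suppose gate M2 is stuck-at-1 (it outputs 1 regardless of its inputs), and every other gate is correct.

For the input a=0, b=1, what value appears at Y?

1

Propagate with M2 forced: M0=0, M1=0, M2=1 [stuck-at-1].
So Y = 1. (Without the fault it would be 0.)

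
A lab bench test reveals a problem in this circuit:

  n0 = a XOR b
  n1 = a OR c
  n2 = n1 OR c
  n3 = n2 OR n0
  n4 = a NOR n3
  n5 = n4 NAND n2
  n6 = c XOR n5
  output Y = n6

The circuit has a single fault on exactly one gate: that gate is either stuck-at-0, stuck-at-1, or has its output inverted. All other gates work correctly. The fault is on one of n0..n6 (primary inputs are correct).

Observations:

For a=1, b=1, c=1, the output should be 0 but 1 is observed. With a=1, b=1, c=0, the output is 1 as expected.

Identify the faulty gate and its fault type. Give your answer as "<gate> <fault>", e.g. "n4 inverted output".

n6 stuck-at-1

Fault-free values for test 1 (a=1, b=1, c=1): n0=0, n1=1, n2=1, n3=1, n4=0, n5=1, n6=0, giving Y=0. Observed 1.
Test 1: faults giving observed 1 are {n4 stuck-at-1, n4 inverted output, n5 stuck-at-0, n5 inverted output, n6 stuck-at-1, n6 inverted output}.
Test 2 (a=1, b=1, c=0): fault-free n0=0, n1=1, n2=1, n3=1, n4=0, n5=1, n6=1 → 1; observed 1. Eliminates n4 stuck-at-1, n4 inverted output, n5 stuck-at-0, n5 inverted output, n6 inverted output.
Only n6 stuck-at-1 is consistent with every test.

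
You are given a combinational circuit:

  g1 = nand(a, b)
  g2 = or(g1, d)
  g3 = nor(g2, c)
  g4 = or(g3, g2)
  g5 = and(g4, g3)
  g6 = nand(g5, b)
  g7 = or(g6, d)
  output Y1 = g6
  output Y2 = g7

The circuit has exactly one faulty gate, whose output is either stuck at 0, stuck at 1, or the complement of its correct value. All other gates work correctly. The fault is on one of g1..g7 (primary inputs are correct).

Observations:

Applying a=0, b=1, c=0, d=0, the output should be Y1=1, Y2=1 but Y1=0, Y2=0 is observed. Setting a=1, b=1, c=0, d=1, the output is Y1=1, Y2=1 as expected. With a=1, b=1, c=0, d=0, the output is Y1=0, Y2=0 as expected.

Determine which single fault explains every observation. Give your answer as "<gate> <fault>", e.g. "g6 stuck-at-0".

g1 stuck-at-0

Fault-free values for test 1 (a=0, b=1, c=0, d=0): g1=1, g2=1, g3=0, g4=1, g5=0, g6=1, g7=1, giving Y1=1, Y2=1. Observed Y1=0, Y2=0.
Test 1: faults giving observed Y1=0, Y2=0 are {g1 stuck-at-0, g1 inverted output, g2 stuck-at-0, g2 inverted output, g3 stuck-at-1, g3 inverted output, g5 stuck-at-1, g5 inverted output, g6 stuck-at-0, g6 inverted output}.
Test 2 (a=1, b=1, c=0, d=1): fault-free g1=0, g2=1, g3=0, g4=1, g5=0, g6=1, g7=1 → Y1=1, Y2=1; observed Y1=1, Y2=1. Eliminates g2 stuck-at-0, g2 inverted output, g3 stuck-at-1, g3 inverted output, g5 stuck-at-1, g5 inverted output, g6 stuck-at-0, g6 inverted output.
Test 3 (a=1, b=1, c=0, d=0): fault-free g1=0, g2=0, g3=1, g4=1, g5=1, g6=0, g7=0 → Y1=0, Y2=0; observed Y1=0, Y2=0. Eliminates g1 inverted output.
Only g1 stuck-at-0 is consistent with every test.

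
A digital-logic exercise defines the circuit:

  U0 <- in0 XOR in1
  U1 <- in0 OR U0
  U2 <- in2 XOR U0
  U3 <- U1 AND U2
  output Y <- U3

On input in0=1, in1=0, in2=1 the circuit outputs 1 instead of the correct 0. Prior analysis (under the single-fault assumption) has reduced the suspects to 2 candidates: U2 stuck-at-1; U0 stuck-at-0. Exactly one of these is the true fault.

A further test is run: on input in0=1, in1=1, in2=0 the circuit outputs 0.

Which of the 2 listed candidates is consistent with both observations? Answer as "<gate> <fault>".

U0 stuck-at-0

Evaluate each candidate on input in0=1, in1=1, in2=0:
  U2 stuck-at-1: U0=0, U1=1, U2=1 [stuck-at-1], U3=1 → 1 — eliminated
  U0 stuck-at-0: U0=0 [stuck-at-0], U1=1, U2=0, U3=0 → 0 — matches
Only U0 stuck-at-0 reproduces the observed 0.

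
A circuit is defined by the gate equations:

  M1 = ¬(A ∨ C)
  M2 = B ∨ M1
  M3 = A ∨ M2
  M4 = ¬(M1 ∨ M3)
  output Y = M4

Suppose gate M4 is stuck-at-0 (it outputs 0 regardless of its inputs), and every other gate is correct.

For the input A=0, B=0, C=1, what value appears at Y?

0

Propagate with M4 forced: M1=0, M2=0, M3=0, M4=0 [stuck-at-0].
So Y = 0. (Without the fault it would be 1.)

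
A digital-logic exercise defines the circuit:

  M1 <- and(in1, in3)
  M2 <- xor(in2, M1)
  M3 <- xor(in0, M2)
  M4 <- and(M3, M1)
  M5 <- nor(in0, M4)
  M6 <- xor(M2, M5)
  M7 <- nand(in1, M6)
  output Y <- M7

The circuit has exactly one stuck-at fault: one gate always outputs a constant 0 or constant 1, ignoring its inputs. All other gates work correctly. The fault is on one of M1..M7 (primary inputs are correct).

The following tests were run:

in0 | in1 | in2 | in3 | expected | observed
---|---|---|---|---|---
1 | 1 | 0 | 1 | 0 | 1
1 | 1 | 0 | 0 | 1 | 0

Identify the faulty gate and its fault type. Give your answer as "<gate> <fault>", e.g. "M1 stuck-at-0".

Fault-free values for test 1 (in0=1, in1=1, in2=0, in3=1): M1=1, M2=1, M3=0, M4=0, M5=0, M6=1, M7=0, giving Y=0. Observed 1.
Test 1: faults giving observed 1 are {M1 stuck-at-0, M2 stuck-at-0, M5 stuck-at-1, M6 stuck-at-0, M7 stuck-at-1}.
Test 2 (in0=1, in1=1, in2=0, in3=0): fault-free M1=0, M2=0, M3=1, M4=0, M5=0, M6=0, M7=1 → 1; observed 0. Eliminates M1 stuck-at-0, M2 stuck-at-0, M6 stuck-at-0, M7 stuck-at-1.
Only M5 stuck-at-1 is consistent with every test.

M5 stuck-at-1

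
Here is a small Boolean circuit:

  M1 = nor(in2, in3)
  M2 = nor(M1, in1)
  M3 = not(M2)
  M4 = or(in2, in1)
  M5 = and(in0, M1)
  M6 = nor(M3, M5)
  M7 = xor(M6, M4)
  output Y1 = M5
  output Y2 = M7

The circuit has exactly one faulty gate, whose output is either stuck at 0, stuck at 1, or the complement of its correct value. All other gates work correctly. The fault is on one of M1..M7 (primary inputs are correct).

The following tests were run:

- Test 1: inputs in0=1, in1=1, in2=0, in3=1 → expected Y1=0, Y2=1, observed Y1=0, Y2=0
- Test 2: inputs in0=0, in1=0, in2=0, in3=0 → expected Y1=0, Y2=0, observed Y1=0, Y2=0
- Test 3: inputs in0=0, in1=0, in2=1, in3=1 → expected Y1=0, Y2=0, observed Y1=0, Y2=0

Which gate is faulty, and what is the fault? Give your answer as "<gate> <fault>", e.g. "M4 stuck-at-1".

Fault-free values for test 1 (in0=1, in1=1, in2=0, in3=1): M1=0, M2=0, M3=1, M4=1, M5=0, M6=0, M7=1, giving Y1=0, Y2=1. Observed Y1=0, Y2=0.
Test 1: faults giving observed Y1=0, Y2=0 are {M2 stuck-at-1, M2 inverted output, M3 stuck-at-0, M3 inverted output, M4 stuck-at-0, M4 inverted output, M6 stuck-at-1, M6 inverted output, M7 stuck-at-0, M7 inverted output}.
Test 2 (in0=0, in1=0, in2=0, in3=0): fault-free M1=1, M2=0, M3=1, M4=0, M5=0, M6=0, M7=0 → Y1=0, Y2=0; observed Y1=0, Y2=0. Eliminates M2 stuck-at-1, M2 inverted output, M3 stuck-at-0, M3 inverted output, M4 inverted output, M6 stuck-at-1, M6 inverted output, M7 inverted output.
Test 3 (in0=0, in1=0, in2=1, in3=1): fault-free M1=0, M2=1, M3=0, M4=1, M5=0, M6=1, M7=0 → Y1=0, Y2=0; observed Y1=0, Y2=0. Eliminates M4 stuck-at-0.
Only M7 stuck-at-0 is consistent with every test.

M7 stuck-at-0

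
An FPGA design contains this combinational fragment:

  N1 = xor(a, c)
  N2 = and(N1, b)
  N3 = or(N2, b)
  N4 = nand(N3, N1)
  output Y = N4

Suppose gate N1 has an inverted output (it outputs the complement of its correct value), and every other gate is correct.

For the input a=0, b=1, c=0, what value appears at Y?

Propagate with N1 forced: N1=1 [inverted output], N2=1, N3=1, N4=0.
So Y = 0. (Without the fault it would be 1.)

0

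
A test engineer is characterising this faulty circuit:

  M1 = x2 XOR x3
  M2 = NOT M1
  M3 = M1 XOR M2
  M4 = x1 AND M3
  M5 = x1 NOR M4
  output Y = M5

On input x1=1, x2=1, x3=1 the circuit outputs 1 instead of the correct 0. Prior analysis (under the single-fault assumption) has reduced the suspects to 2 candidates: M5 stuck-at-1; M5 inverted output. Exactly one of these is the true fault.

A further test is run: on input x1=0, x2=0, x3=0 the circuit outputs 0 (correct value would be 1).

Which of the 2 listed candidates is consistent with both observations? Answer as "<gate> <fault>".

M5 inverted output

Evaluate each candidate on input x1=0, x2=0, x3=0:
  M5 stuck-at-1: M1=0, M2=1, M3=1, M4=0, M5=1 [stuck-at-1] → 1 — eliminated
  M5 inverted output: M1=0, M2=1, M3=1, M4=0, M5=0 [inverted output] → 0 — matches
Only M5 inverted output reproduces the observed 0.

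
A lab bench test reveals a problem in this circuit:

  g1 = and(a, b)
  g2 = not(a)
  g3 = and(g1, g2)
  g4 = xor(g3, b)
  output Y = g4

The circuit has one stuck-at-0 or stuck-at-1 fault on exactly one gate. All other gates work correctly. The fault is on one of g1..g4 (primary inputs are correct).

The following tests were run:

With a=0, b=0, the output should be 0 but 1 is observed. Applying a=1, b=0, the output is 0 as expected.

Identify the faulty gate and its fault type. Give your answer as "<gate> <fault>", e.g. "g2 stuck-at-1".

Fault-free values for test 1 (a=0, b=0): g1=0, g2=1, g3=0, g4=0, giving Y=0. Observed 1.
Test 1: faults giving observed 1 are {g1 stuck-at-1, g3 stuck-at-1, g4 stuck-at-1}.
Test 2 (a=1, b=0): fault-free g1=0, g2=0, g3=0, g4=0 → 0; observed 0. Eliminates g3 stuck-at-1, g4 stuck-at-1.
Only g1 stuck-at-1 is consistent with every test.

g1 stuck-at-1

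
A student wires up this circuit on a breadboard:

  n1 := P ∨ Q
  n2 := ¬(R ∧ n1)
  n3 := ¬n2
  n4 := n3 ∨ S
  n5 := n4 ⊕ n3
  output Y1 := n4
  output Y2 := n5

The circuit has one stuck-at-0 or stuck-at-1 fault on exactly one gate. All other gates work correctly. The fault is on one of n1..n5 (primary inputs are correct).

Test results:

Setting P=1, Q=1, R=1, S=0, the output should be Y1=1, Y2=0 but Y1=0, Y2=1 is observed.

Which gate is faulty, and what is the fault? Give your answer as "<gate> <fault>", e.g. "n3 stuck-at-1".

n4 stuck-at-0

Fault-free values for test 1 (P=1, Q=1, R=1, S=0): n1=1, n2=0, n3=1, n4=1, n5=0, giving Y1=1, Y2=0. Observed Y1=0, Y2=1.
Test 1: faults giving observed Y1=0, Y2=1 are {n4 stuck-at-0}.
Only n4 stuck-at-0 is consistent with every test.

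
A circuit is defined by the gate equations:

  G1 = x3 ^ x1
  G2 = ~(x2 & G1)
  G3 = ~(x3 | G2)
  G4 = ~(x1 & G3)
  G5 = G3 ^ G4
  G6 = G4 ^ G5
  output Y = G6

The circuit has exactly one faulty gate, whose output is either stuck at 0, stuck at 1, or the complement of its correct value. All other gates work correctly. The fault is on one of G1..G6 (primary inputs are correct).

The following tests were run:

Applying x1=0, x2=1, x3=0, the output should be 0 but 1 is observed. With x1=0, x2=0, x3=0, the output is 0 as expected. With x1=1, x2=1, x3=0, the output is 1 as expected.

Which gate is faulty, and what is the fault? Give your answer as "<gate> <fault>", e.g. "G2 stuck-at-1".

G1 stuck-at-1

Fault-free values for test 1 (x1=0, x2=1, x3=0): G1=0, G2=1, G3=0, G4=1, G5=1, G6=0, giving Y=0. Observed 1.
Test 1: faults giving observed 1 are {G1 stuck-at-1, G1 inverted output, G2 stuck-at-0, G2 inverted output, G3 stuck-at-1, G3 inverted output, G5 stuck-at-0, G5 inverted output, G6 stuck-at-1, G6 inverted output}.
Test 2 (x1=0, x2=0, x3=0): fault-free G1=0, G2=1, G3=0, G4=1, G5=1, G6=0 → 0; observed 0. Eliminates G2 stuck-at-0, G2 inverted output, G3 stuck-at-1, G3 inverted output, G5 stuck-at-0, G5 inverted output, G6 stuck-at-1, G6 inverted output.
Test 3 (x1=1, x2=1, x3=0): fault-free G1=1, G2=0, G3=1, G4=0, G5=1, G6=1 → 1; observed 1. Eliminates G1 inverted output.
Only G1 stuck-at-1 is consistent with every test.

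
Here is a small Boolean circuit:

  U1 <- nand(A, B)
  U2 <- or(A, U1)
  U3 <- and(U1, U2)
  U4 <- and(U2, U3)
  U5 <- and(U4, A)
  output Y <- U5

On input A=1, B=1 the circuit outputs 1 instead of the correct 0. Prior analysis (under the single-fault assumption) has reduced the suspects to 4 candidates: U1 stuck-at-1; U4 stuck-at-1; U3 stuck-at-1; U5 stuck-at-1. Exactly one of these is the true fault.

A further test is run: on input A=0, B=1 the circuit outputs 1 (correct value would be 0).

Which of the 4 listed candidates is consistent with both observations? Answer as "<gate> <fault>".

U5 stuck-at-1

Evaluate each candidate on input A=0, B=1:
  U1 stuck-at-1: U1=1 [stuck-at-1], U2=1, U3=1, U4=1, U5=0 → 0 — eliminated
  U4 stuck-at-1: U1=1, U2=1, U3=1, U4=1 [stuck-at-1], U5=0 → 0 — eliminated
  U3 stuck-at-1: U1=1, U2=1, U3=1 [stuck-at-1], U4=1, U5=0 → 0 — eliminated
  U5 stuck-at-1: U1=1, U2=1, U3=1, U4=1, U5=1 [stuck-at-1] → 1 — matches
Only U5 stuck-at-1 reproduces the observed 1.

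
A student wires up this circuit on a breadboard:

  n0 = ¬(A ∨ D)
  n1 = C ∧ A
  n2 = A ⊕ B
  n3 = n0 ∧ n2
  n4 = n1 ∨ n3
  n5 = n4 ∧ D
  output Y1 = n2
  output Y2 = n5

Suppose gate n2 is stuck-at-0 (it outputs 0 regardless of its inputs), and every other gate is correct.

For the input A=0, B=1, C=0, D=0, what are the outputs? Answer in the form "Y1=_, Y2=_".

Propagate with n2 forced: n0=1, n1=0, n2=0 [stuck-at-0], n3=0, n4=0, n5=0.
So the outputs are Y1=0, Y2=0. (Without the fault they would be Y1=1, Y2=0.)

Y1=0, Y2=0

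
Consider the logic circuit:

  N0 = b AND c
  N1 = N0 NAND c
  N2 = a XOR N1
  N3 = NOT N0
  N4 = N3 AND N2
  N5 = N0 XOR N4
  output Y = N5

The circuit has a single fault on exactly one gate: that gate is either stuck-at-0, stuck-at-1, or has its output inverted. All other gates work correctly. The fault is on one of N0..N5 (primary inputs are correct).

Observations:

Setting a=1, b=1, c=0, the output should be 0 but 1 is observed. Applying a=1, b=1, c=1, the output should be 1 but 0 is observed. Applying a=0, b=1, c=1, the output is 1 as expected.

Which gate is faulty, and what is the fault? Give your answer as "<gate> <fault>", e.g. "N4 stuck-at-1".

Fault-free values for test 1 (a=1, b=1, c=0): N0=0, N1=1, N2=0, N3=1, N4=0, N5=0, giving Y=0. Observed 1.
Test 1: faults giving observed 1 are {N0 stuck-at-1, N0 inverted output, N1 stuck-at-0, N1 inverted output, N2 stuck-at-1, N2 inverted output, N4 stuck-at-1, N4 inverted output, N5 stuck-at-1, N5 inverted output}.
Test 2 (a=1, b=1, c=1): fault-free N0=1, N1=0, N2=1, N3=0, N4=0, N5=1 → 1; observed 0. Eliminates N0 stuck-at-1, N1 stuck-at-0, N1 inverted output, N2 stuck-at-1, N2 inverted output, N5 stuck-at-1.
Test 3 (a=0, b=1, c=1): fault-free N0=1, N1=0, N2=0, N3=0, N4=0, N5=1 → 1; observed 1. Eliminates N4 stuck-at-1, N4 inverted output, N5 inverted output.
Only N0 inverted output is consistent with every test.

N0 inverted output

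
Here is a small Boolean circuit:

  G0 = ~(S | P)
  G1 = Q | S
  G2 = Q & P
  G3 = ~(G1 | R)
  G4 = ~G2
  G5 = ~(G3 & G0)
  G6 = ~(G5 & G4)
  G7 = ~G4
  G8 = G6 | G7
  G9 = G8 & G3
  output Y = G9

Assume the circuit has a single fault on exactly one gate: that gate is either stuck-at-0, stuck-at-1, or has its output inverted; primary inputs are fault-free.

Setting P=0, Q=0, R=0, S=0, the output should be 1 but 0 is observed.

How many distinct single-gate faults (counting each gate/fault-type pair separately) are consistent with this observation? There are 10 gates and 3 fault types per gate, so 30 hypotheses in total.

Fault-free: G0=1, G1=0, G2=0, G3=1, G4=1, G5=0, G6=1, G7=0, G8=1, G9=1 → 1. Observed 0.
  G0: stuck-at-0, inverted output ✓; others ✗
  G1: stuck-at-1, inverted output ✓; others ✗
  G2: none of the 3 fault types match ✗
  G3: stuck-at-0, inverted output ✓; others ✗
  G4: none of the 3 fault types match ✗
  G5: stuck-at-1, inverted output ✓; others ✗
  G6: stuck-at-0, inverted output ✓; others ✗
  G7: none of the 3 fault types match ✗
  G8: stuck-at-0, inverted output ✓; others ✗
  G9: stuck-at-0, inverted output ✓; others ✗
Consistent faults: {G0 stuck-at-0, G0 inverted output, G1 stuck-at-1, G1 inverted output, G3 stuck-at-0, G3 inverted output, G5 stuck-at-1, G5 inverted output, G6 stuck-at-0, G6 inverted output, G8 stuck-at-0, G8 inverted output, G9 stuck-at-0, G9 inverted output} — 14 in all.

14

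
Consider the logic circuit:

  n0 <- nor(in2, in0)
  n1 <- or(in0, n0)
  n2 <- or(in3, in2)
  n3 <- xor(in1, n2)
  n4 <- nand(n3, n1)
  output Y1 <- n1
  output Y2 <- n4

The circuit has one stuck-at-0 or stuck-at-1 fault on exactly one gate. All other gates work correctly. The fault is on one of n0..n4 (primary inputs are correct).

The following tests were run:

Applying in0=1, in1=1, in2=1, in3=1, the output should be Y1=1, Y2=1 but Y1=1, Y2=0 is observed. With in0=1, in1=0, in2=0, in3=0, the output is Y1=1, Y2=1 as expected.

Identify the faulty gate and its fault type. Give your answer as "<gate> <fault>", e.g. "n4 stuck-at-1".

Fault-free values for test 1 (in0=1, in1=1, in2=1, in3=1): n0=0, n1=1, n2=1, n3=0, n4=1, giving Y1=1, Y2=1. Observed Y1=1, Y2=0.
Test 1: faults giving observed Y1=1, Y2=0 are {n2 stuck-at-0, n3 stuck-at-1, n4 stuck-at-0}.
Test 2 (in0=1, in1=0, in2=0, in3=0): fault-free n0=0, n1=1, n2=0, n3=0, n4=1 → Y1=1, Y2=1; observed Y1=1, Y2=1. Eliminates n3 stuck-at-1, n4 stuck-at-0.
Only n2 stuck-at-0 is consistent with every test.

n2 stuck-at-0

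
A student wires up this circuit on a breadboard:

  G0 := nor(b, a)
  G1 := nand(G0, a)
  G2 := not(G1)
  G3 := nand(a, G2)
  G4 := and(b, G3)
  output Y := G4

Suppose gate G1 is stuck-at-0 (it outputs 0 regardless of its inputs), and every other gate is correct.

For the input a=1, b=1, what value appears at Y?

Propagate with G1 forced: G0=0, G1=0 [stuck-at-0], G2=1, G3=0, G4=0.
So Y = 0. (Without the fault it would be 1.)

0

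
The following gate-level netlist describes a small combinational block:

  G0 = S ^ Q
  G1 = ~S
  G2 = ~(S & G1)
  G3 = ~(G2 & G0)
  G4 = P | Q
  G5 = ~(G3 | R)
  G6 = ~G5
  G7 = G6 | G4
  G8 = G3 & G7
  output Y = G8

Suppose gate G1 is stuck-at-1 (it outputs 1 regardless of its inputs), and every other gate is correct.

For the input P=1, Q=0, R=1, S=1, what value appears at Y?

1

Propagate with G1 forced: G0=1, G1=1 [stuck-at-1], G2=0, G3=1, G4=1, G5=0, G6=1, G7=1, G8=1.
So Y = 1. (Without the fault it would be 0.)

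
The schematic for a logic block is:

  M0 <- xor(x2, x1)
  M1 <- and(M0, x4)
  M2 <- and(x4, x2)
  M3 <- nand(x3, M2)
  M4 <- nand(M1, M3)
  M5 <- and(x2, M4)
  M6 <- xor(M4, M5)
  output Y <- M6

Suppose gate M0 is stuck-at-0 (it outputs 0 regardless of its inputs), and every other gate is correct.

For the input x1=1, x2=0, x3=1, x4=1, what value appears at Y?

1

Propagate with M0 forced: M0=0 [stuck-at-0], M1=0, M2=0, M3=1, M4=1, M5=0, M6=1.
So Y = 1. (Without the fault it would be 0.)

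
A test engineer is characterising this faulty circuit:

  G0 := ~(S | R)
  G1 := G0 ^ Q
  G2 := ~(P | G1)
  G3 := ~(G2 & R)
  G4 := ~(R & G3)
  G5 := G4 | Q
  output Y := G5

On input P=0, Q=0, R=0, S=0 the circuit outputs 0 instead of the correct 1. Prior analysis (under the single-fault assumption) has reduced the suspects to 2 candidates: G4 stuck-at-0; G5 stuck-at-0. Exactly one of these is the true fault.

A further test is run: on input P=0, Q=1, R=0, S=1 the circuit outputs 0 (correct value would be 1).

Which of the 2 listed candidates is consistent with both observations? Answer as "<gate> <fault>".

G5 stuck-at-0

Evaluate each candidate on input P=0, Q=1, R=0, S=1:
  G4 stuck-at-0: G0=0, G1=1, G2=0, G3=1, G4=0 [stuck-at-0], G5=1 → 1 — eliminated
  G5 stuck-at-0: G0=0, G1=1, G2=0, G3=1, G4=1, G5=0 [stuck-at-0] → 0 — matches
Only G5 stuck-at-0 reproduces the observed 0.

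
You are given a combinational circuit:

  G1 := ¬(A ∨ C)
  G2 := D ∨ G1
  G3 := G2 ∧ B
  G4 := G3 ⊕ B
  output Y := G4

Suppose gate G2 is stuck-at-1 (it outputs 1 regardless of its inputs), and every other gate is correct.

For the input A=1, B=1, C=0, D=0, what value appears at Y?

0

Propagate with G2 forced: G1=0, G2=1 [stuck-at-1], G3=1, G4=0.
So Y = 0. (Without the fault it would be 1.)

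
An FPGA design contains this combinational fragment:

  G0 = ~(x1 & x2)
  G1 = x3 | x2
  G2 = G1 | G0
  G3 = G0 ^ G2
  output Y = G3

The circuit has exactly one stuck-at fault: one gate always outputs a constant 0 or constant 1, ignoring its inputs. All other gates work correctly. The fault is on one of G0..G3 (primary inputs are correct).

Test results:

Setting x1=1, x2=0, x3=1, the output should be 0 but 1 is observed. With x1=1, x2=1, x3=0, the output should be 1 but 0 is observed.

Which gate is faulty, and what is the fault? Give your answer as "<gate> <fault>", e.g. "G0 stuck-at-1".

Fault-free values for test 1 (x1=1, x2=0, x3=1): G0=1, G1=1, G2=1, G3=0, giving Y=0. Observed 1.
Test 1: faults giving observed 1 are {G0 stuck-at-0, G2 stuck-at-0, G3 stuck-at-1}.
Test 2 (x1=1, x2=1, x3=0): fault-free G0=0, G1=1, G2=1, G3=1 → 1; observed 0. Eliminates G0 stuck-at-0, G3 stuck-at-1.
Only G2 stuck-at-0 is consistent with every test.

G2 stuck-at-0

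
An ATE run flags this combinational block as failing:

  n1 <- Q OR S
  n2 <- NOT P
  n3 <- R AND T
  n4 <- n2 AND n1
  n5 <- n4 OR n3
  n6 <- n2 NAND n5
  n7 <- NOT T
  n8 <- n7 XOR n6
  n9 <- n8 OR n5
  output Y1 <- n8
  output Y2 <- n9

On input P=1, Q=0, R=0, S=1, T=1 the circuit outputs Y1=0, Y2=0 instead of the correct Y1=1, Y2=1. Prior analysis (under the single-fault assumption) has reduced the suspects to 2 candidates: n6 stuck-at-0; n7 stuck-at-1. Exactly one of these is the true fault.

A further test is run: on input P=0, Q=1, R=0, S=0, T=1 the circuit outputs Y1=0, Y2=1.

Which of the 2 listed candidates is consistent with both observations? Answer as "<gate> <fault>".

Evaluate each candidate on input P=0, Q=1, R=0, S=0, T=1:
  n6 stuck-at-0: n1=1, n2=1, n3=0, n4=1, n5=1, n6=0 [stuck-at-0], n7=0, n8=0, n9=1 → Y1=0, Y2=1 — matches
  n7 stuck-at-1: n1=1, n2=1, n3=0, n4=1, n5=1, n6=0, n7=1 [stuck-at-1], n8=1, n9=1 → Y1=1, Y2=1 — eliminated
Only n6 stuck-at-0 reproduces the observed Y1=0, Y2=1.

n6 stuck-at-0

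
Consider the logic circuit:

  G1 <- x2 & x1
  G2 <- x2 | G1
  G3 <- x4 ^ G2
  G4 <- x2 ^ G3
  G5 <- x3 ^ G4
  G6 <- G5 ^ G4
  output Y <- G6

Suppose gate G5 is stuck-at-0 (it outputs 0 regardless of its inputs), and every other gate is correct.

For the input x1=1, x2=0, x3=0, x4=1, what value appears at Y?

1

Propagate with G5 forced: G1=0, G2=0, G3=1, G4=1, G5=0 [stuck-at-0], G6=1.
So Y = 1. (Without the fault it would be 0.)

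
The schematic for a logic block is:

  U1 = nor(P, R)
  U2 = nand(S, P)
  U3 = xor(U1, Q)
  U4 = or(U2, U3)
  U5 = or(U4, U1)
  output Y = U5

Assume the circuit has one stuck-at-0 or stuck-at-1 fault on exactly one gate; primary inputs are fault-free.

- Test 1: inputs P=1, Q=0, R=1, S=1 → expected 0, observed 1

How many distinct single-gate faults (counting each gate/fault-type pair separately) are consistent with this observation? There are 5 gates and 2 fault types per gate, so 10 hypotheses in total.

5

Fault-free: U1=0, U2=0, U3=0, U4=0, U5=0 → 0. Observed 1.
  U1 stuck-at-0: output 0 ✗
  U1 stuck-at-1: output 1 ✓
  U2 stuck-at-0: output 0 ✗
  U2 stuck-at-1: output 1 ✓
  U3 stuck-at-0: output 0 ✗
  U3 stuck-at-1: output 1 ✓
  U4 stuck-at-0: output 0 ✗
  U4 stuck-at-1: output 1 ✓
  U5 stuck-at-0: output 0 ✗
  U5 stuck-at-1: output 1 ✓
Consistent faults: {U1 stuck-at-1, U2 stuck-at-1, U3 stuck-at-1, U4 stuck-at-1, U5 stuck-at-1} — 5 in all.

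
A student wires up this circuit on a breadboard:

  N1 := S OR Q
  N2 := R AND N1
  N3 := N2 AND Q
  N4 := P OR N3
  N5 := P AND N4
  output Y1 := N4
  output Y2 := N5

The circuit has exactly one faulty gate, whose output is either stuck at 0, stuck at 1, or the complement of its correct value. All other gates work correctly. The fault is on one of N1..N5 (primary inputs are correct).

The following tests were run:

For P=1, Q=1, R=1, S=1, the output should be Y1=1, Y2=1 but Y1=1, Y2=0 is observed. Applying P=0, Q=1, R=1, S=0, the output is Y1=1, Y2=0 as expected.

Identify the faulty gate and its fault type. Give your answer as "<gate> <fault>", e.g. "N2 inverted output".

N5 stuck-at-0

Fault-free values for test 1 (P=1, Q=1, R=1, S=1): N1=1, N2=1, N3=1, N4=1, N5=1, giving Y1=1, Y2=1. Observed Y1=1, Y2=0.
Test 1: faults giving observed Y1=1, Y2=0 are {N5 stuck-at-0, N5 inverted output}.
Test 2 (P=0, Q=1, R=1, S=0): fault-free N1=1, N2=1, N3=1, N4=1, N5=0 → Y1=1, Y2=0; observed Y1=1, Y2=0. Eliminates N5 inverted output.
Only N5 stuck-at-0 is consistent with every test.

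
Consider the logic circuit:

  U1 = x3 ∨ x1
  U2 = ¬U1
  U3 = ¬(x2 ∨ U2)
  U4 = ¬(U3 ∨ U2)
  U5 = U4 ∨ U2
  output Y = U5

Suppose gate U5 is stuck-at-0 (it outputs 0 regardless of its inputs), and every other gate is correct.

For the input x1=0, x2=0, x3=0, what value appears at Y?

0

Propagate with U5 forced: U1=0, U2=1, U3=0, U4=0, U5=0 [stuck-at-0].
So Y = 0. (Without the fault it would be 1.)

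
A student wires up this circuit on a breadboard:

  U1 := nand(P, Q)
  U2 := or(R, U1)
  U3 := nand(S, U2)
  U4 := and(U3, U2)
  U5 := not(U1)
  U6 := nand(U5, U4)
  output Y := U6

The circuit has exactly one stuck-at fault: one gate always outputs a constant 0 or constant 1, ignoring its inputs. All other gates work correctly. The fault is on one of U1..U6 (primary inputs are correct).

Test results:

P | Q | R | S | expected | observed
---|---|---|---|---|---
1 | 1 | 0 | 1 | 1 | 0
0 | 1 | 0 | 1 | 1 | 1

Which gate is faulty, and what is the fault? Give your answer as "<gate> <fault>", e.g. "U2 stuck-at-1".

U4 stuck-at-1

Fault-free values for test 1 (P=1, Q=1, R=0, S=1): U1=0, U2=0, U3=1, U4=0, U5=1, U6=1, giving Y=1. Observed 0.
Test 1: faults giving observed 0 are {U4 stuck-at-1, U6 stuck-at-0}.
Test 2 (P=0, Q=1, R=0, S=1): fault-free U1=1, U2=1, U3=0, U4=0, U5=0, U6=1 → 1; observed 1. Eliminates U6 stuck-at-0.
Only U4 stuck-at-1 is consistent with every test.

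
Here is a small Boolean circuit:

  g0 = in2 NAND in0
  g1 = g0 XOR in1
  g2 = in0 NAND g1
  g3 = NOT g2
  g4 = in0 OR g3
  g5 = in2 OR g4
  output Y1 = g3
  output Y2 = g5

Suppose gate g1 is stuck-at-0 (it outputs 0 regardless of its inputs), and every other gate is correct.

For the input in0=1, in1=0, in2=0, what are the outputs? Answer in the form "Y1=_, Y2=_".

Y1=0, Y2=1

Propagate with g1 forced: g0=1, g1=0 [stuck-at-0], g2=1, g3=0, g4=1, g5=1.
So the outputs are Y1=0, Y2=1. (Without the fault they would be Y1=1, Y2=1.)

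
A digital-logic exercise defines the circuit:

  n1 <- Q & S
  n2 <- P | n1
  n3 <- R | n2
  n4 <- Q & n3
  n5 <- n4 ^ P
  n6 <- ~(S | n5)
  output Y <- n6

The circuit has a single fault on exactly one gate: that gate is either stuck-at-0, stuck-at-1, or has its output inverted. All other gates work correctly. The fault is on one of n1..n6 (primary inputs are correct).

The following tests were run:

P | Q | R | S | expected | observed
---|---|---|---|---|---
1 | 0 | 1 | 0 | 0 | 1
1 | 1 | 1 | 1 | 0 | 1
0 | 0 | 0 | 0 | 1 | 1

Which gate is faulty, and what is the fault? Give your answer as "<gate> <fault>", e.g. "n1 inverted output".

n6 stuck-at-1

Fault-free values for test 1 (P=1, Q=0, R=1, S=0): n1=0, n2=1, n3=1, n4=0, n5=1, n6=0, giving Y=0. Observed 1.
Test 1: faults giving observed 1 are {n4 stuck-at-1, n4 inverted output, n5 stuck-at-0, n5 inverted output, n6 stuck-at-1, n6 inverted output}.
Test 2 (P=1, Q=1, R=1, S=1): fault-free n1=1, n2=1, n3=1, n4=1, n5=0, n6=0 → 0; observed 1. Eliminates n4 stuck-at-1, n4 inverted output, n5 stuck-at-0, n5 inverted output.
Test 3 (P=0, Q=0, R=0, S=0): fault-free n1=0, n2=0, n3=0, n4=0, n5=0, n6=1 → 1; observed 1. Eliminates n6 inverted output.
Only n6 stuck-at-1 is consistent with every test.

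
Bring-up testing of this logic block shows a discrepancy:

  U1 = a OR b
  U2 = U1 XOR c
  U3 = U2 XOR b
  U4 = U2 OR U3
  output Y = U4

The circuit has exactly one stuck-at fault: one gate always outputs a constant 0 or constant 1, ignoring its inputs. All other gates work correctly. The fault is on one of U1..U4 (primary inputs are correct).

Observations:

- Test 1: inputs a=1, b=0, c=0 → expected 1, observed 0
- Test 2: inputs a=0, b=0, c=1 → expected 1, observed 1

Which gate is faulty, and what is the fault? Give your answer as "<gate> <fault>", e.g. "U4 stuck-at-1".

Fault-free values for test 1 (a=1, b=0, c=0): U1=1, U2=1, U3=1, U4=1, giving Y=1. Observed 0.
Test 1: faults giving observed 0 are {U1 stuck-at-0, U2 stuck-at-0, U4 stuck-at-0}.
Test 2 (a=0, b=0, c=1): fault-free U1=0, U2=1, U3=1, U4=1 → 1; observed 1. Eliminates U2 stuck-at-0, U4 stuck-at-0.
Only U1 stuck-at-0 is consistent with every test.

U1 stuck-at-0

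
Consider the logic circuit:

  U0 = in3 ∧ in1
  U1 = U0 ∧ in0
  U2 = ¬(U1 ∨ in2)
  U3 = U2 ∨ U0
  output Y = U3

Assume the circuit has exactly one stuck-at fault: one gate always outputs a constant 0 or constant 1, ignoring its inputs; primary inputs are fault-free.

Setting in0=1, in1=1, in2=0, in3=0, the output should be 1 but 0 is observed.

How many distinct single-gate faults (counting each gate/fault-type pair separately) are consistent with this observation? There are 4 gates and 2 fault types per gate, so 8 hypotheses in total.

Fault-free: U0=0, U1=0, U2=1, U3=1 → 1. Observed 0.
  U0 stuck-at-0: output 1 ✗
  U0 stuck-at-1: output 1 ✗
  U1 stuck-at-0: output 1 ✗
  U1 stuck-at-1: output 0 ✓
  U2 stuck-at-0: output 0 ✓
  U2 stuck-at-1: output 1 ✗
  U3 stuck-at-0: output 0 ✓
  U3 stuck-at-1: output 1 ✗
Consistent faults: {U1 stuck-at-1, U2 stuck-at-0, U3 stuck-at-0} — 3 in all.

3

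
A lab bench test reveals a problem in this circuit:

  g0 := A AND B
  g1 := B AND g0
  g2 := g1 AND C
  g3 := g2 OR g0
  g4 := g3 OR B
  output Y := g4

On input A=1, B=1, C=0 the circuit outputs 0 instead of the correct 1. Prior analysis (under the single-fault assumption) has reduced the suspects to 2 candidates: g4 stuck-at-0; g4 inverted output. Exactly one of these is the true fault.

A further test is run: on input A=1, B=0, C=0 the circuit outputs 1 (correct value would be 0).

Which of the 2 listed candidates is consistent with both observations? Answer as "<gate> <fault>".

g4 inverted output

Evaluate each candidate on input A=1, B=0, C=0:
  g4 stuck-at-0: g0=0, g1=0, g2=0, g3=0, g4=0 [stuck-at-0] → 0 — eliminated
  g4 inverted output: g0=0, g1=0, g2=0, g3=0, g4=1 [inverted output] → 1 — matches
Only g4 inverted output reproduces the observed 1.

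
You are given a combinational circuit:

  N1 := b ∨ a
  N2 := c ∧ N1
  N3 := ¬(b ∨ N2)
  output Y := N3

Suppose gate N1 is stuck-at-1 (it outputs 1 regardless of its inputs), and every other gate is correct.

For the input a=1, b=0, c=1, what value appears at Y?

Propagate with N1 forced: N1=1 [stuck-at-1], N2=1, N3=0.
So Y = 0. (Same as the fault-free value — the fault is masked on this input.)

0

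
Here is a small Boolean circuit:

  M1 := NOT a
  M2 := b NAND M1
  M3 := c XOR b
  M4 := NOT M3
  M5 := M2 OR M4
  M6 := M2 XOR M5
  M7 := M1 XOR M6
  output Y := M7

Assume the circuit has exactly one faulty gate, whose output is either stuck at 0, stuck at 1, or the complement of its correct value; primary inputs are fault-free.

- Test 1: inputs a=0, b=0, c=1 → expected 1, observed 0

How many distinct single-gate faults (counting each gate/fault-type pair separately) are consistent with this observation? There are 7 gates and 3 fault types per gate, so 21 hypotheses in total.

Fault-free: M1=1, M2=1, M3=1, M4=0, M5=1, M6=0, M7=1 → 1. Observed 0.
  M1: stuck-at-0, inverted output ✓; others ✗
  M2: none of the 3 fault types match ✗
  M3: none of the 3 fault types match ✗
  M4: none of the 3 fault types match ✗
  M5: stuck-at-0, inverted output ✓; others ✗
  M6: stuck-at-1, inverted output ✓; others ✗
  M7: stuck-at-0, inverted output ✓; others ✗
Consistent faults: {M1 stuck-at-0, M1 inverted output, M5 stuck-at-0, M5 inverted output, M6 stuck-at-1, M6 inverted output, M7 stuck-at-0, M7 inverted output} — 8 in all.

8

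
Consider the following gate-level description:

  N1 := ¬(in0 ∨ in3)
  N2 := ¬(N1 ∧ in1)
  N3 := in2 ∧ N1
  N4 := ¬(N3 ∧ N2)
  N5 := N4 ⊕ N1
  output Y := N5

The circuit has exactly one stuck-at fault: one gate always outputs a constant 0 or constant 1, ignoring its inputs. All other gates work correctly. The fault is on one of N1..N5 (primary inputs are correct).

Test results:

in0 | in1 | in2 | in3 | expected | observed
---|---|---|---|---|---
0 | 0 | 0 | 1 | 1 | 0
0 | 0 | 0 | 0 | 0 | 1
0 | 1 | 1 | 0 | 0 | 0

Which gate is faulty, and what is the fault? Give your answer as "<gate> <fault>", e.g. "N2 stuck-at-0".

N3 stuck-at-1

Fault-free values for test 1 (in0=0, in1=0, in2=0, in3=1): N1=0, N2=1, N3=0, N4=1, N5=1, giving Y=1. Observed 0.
Test 1: faults giving observed 0 are {N1 stuck-at-1, N3 stuck-at-1, N4 stuck-at-0, N5 stuck-at-0}.
Test 2 (in0=0, in1=0, in2=0, in3=0): fault-free N1=1, N2=1, N3=0, N4=1, N5=0 → 0; observed 1. Eliminates N1 stuck-at-1, N5 stuck-at-0.
Test 3 (in0=0, in1=1, in2=1, in3=0): fault-free N1=1, N2=0, N3=1, N4=1, N5=0 → 0; observed 0. Eliminates N4 stuck-at-0.
Only N3 stuck-at-1 is consistent with every test.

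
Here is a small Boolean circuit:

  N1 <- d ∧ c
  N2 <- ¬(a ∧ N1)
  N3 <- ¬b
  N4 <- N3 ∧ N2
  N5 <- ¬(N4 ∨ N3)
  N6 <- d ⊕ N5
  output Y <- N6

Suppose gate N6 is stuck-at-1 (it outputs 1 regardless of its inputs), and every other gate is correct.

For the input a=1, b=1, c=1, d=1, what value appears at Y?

Propagate with N6 forced: N1=1, N2=0, N3=0, N4=0, N5=1, N6=1 [stuck-at-1].
So Y = 1. (Without the fault it would be 0.)

1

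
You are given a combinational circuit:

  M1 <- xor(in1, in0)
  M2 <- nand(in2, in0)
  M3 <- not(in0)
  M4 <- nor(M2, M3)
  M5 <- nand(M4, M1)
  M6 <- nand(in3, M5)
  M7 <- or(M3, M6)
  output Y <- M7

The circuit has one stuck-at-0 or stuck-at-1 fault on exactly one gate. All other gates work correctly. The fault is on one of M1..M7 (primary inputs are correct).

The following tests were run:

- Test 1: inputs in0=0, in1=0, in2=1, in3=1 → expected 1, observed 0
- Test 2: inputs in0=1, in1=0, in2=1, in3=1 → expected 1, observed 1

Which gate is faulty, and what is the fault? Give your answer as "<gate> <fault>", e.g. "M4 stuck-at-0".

M3 stuck-at-0

Fault-free values for test 1 (in0=0, in1=0, in2=1, in3=1): M1=0, M2=1, M3=1, M4=0, M5=1, M6=0, M7=1, giving Y=1. Observed 0.
Test 1: faults giving observed 0 are {M3 stuck-at-0, M7 stuck-at-0}.
Test 2 (in0=1, in1=0, in2=1, in3=1): fault-free M1=1, M2=0, M3=0, M4=1, M5=0, M6=1, M7=1 → 1; observed 1. Eliminates M7 stuck-at-0.
Only M3 stuck-at-0 is consistent with every test.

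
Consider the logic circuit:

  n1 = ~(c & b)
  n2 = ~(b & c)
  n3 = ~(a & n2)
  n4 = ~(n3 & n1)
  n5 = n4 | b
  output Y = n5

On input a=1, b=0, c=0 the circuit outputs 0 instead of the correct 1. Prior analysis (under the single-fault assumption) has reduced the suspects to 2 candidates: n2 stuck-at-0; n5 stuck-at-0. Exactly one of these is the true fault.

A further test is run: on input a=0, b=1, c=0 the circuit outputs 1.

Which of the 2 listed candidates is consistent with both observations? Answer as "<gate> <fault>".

n2 stuck-at-0

Evaluate each candidate on input a=0, b=1, c=0:
  n2 stuck-at-0: n1=1, n2=0 [stuck-at-0], n3=1, n4=0, n5=1 → 1 — matches
  n5 stuck-at-0: n1=1, n2=1, n3=1, n4=0, n5=0 [stuck-at-0] → 0 — eliminated
Only n2 stuck-at-0 reproduces the observed 1.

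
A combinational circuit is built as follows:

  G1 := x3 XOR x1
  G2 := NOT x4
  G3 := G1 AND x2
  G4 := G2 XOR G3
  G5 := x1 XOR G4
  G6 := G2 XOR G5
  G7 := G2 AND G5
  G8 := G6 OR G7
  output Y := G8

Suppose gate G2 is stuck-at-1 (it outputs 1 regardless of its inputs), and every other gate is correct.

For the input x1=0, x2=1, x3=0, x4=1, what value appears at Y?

1

Propagate with G2 forced: G1=0, G2=1 [stuck-at-1], G3=0, G4=1, G5=1, G6=0, G7=1, G8=1.
So Y = 1. (Without the fault it would be 0.)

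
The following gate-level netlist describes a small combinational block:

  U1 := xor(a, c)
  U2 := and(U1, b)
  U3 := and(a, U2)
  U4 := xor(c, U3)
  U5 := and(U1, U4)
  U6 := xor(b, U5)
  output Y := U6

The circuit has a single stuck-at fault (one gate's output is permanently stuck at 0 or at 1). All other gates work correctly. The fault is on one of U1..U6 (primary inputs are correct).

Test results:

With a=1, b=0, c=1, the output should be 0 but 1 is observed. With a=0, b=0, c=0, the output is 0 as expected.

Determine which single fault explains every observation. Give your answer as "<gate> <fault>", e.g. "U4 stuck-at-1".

Fault-free values for test 1 (a=1, b=0, c=1): U1=0, U2=0, U3=0, U4=1, U5=0, U6=0, giving Y=0. Observed 1.
Test 1: faults giving observed 1 are {U1 stuck-at-1, U5 stuck-at-1, U6 stuck-at-1}.
Test 2 (a=0, b=0, c=0): fault-free U1=0, U2=0, U3=0, U4=0, U5=0, U6=0 → 0; observed 0. Eliminates U5 stuck-at-1, U6 stuck-at-1.
Only U1 stuck-at-1 is consistent with every test.

U1 stuck-at-1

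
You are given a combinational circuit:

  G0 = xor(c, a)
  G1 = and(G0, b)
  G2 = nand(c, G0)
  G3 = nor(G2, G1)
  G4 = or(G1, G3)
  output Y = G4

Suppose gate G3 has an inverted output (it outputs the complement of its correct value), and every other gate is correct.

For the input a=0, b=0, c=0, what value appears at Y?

Propagate with G3 forced: G0=0, G1=0, G2=1, G3=1 [inverted output], G4=1.
So Y = 1. (Without the fault it would be 0.)

1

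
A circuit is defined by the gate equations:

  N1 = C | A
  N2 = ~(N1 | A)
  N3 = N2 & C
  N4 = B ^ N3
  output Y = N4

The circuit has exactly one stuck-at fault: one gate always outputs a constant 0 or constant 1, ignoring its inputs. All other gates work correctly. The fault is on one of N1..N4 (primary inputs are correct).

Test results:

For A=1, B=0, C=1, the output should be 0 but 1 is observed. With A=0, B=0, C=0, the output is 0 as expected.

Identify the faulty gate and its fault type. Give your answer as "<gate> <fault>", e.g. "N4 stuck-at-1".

Fault-free values for test 1 (A=1, B=0, C=1): N1=1, N2=0, N3=0, N4=0, giving Y=0. Observed 1.
Test 1: faults giving observed 1 are {N2 stuck-at-1, N3 stuck-at-1, N4 stuck-at-1}.
Test 2 (A=0, B=0, C=0): fault-free N1=0, N2=1, N3=0, N4=0 → 0; observed 0. Eliminates N3 stuck-at-1, N4 stuck-at-1.
Only N2 stuck-at-1 is consistent with every test.

N2 stuck-at-1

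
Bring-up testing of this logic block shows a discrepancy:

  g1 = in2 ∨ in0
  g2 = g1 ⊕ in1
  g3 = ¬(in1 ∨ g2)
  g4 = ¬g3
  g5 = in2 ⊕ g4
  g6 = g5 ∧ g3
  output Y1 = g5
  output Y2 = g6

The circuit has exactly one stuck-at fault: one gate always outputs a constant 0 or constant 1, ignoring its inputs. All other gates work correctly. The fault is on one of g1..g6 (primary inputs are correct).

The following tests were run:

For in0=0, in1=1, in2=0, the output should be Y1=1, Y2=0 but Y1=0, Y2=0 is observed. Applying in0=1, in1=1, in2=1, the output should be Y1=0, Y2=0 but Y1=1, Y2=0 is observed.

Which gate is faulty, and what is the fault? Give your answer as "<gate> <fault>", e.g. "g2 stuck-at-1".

Fault-free values for test 1 (in0=0, in1=1, in2=0): g1=0, g2=1, g3=0, g4=1, g5=1, g6=0, giving Y1=1, Y2=0. Observed Y1=0, Y2=0.
Test 1: faults giving observed Y1=0, Y2=0 are {g3 stuck-at-1, g4 stuck-at-0, g5 stuck-at-0}.
Test 2 (in0=1, in1=1, in2=1): fault-free g1=1, g2=0, g3=0, g4=1, g5=0, g6=0 → Y1=0, Y2=0; observed Y1=1, Y2=0. Eliminates g3 stuck-at-1, g5 stuck-at-0.
Only g4 stuck-at-0 is consistent with every test.

g4 stuck-at-0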